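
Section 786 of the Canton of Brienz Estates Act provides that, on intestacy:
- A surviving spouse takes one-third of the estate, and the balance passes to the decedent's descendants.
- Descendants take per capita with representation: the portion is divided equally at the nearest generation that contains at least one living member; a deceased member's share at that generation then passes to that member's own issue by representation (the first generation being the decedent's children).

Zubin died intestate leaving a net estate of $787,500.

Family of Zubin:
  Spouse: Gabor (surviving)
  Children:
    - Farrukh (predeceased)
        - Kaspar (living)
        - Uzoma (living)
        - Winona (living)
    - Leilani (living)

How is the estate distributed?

Gabor takes one-third of $787,500 = $262,500. The remaining $525,000 passes to the descendants.
The descendants' portion ($525,000) is divided into 2 shares of $262,500: Leilani takes $262,500; Farrukh's $262,500 share passes to Farrukh's issue.
Farrukh's share ($262,500) is divided into 3 shares of $87,500: Kaspar, Uzoma, and Winona each take $87,500.

Gabor: $262,500; Kaspar: $87,500; Uzoma: $87,500; Winona: $87,500; Leilani: $262,500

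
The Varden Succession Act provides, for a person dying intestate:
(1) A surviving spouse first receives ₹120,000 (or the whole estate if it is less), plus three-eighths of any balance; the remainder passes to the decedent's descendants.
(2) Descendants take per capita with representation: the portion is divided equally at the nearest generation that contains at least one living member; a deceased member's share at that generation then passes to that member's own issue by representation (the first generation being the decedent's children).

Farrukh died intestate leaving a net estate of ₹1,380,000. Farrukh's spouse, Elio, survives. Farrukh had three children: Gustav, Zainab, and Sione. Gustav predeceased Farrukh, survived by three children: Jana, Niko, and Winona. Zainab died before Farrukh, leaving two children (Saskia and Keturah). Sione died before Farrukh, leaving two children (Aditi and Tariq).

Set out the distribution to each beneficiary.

Elio: ₹592,500; Jana: ₹112,500; Niko: ₹112,500; Winona: ₹112,500; Saskia: ₹112,500; Keturah: ₹112,500; Aditi: ₹112,500; Tariq: ₹112,500

Elio first takes ₹120,000, leaving a balance of ₹1,260,000. Elio then takes three-eighths of the balance (₹472,500), for a total of ₹592,500. The remaining ₹787,500 passes to the descendants.
No child survives, so the initial division is made at the grandchildren's generation.
The descendants' portion (₹787,500) is divided into 7 shares of ₹112,500: Jana, Niko, Winona, Saskia, Keturah, Aditi, and Tariq each take ₹112,500.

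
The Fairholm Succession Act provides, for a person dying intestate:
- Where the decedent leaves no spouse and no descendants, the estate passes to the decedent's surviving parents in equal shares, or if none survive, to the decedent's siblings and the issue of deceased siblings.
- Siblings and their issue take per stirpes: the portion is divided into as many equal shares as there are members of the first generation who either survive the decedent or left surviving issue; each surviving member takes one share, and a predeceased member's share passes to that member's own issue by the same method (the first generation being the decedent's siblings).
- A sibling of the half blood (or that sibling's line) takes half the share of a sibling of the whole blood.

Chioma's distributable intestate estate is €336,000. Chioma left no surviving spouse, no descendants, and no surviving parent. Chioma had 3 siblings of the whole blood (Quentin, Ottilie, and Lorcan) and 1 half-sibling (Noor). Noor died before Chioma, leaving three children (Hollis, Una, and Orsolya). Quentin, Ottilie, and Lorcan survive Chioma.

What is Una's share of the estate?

The entire €336,000 passes to the siblings and their issue.
Counting each half-blood sibling's line as half a unit, there are 7/2 units in €336,000, so one unit is €96,000. Whole-blood lines (Quentin, Ottilie, and Lorcan) take €96,000 each; half-blood lines (Noor) take €48,000 each.
Noor's share (€48,000) is divided into 3 shares of €16,000: Hollis, Una, and Orsolya each take €16,000.

Una receives €16,000.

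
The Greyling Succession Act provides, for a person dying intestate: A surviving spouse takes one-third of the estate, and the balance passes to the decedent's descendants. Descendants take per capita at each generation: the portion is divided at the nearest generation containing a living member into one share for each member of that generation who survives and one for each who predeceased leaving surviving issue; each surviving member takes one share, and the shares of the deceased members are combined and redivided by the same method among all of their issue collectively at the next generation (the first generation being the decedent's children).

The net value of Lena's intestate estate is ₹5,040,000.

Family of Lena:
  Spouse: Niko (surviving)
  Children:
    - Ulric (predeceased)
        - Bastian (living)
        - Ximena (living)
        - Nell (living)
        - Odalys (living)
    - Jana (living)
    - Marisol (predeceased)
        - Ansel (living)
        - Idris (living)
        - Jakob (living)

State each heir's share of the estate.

Niko takes one-third of ₹5,040,000 = ₹1,680,000. The remaining ₹3,360,000 passes to the descendants.
The descendants' portion (₹3,360,000) is divided at the children's generation into 3 shares of ₹1,120,000. Jana takes ₹1,120,000. The 2 shares of the deceased (Ulric and Marisol) are combined into a pool of ₹2,240,000.
That pool (₹2,240,000) is divided at the grandchildren's generation equally among Bastian, Ximena, Nell, Odalys, Ansel, Idris, and Jakob: ₹320,000 each.

Niko: ₹1,680,000; Bastian: ₹320,000; Ximena: ₹320,000; Nell: ₹320,000; Odalys: ₹320,000; Jana: ₹1,120,000; Ansel: ₹320,000; Idris: ₹320,000; Jakob: ₹320,000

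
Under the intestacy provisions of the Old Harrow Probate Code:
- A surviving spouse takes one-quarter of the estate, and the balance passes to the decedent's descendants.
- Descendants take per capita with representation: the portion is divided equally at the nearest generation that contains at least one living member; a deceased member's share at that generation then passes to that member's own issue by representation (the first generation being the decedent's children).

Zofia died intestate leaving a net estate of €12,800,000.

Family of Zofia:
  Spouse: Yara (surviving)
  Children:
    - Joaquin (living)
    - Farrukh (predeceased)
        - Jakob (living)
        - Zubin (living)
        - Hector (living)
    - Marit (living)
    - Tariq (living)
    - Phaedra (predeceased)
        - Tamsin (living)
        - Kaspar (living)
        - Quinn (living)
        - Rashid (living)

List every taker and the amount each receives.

Yara takes one-quarter of €12,800,000 = €3,200,000. The remaining €9,600,000 passes to the descendants.
The descendants' portion (€9,600,000) is divided into 5 shares of €1,920,000: Joaquin, Marit, and Tariq each take €1,920,000; Farrukh's €1,920,000 share passes to Farrukh's issue; Phaedra's €1,920,000 share passes to Phaedra's issue.
Farrukh's share (€1,920,000) is divided into 3 shares of €640,000: Jakob, Zubin, and Hector each take €640,000.
Phaedra's share (€1,920,000) is divided into 4 shares of €480,000: Tamsin, Kaspar, Quinn, and Rashid each take €480,000.

Yara: €3,200,000; Joaquin: €1,920,000; Jakob: €640,000; Zubin: €640,000; Hector: €640,000; Marit: €1,920,000; Tariq: €1,920,000; Tamsin: €480,000; Kaspar: €480,000; Quinn: €480,000; Rashid: €480,000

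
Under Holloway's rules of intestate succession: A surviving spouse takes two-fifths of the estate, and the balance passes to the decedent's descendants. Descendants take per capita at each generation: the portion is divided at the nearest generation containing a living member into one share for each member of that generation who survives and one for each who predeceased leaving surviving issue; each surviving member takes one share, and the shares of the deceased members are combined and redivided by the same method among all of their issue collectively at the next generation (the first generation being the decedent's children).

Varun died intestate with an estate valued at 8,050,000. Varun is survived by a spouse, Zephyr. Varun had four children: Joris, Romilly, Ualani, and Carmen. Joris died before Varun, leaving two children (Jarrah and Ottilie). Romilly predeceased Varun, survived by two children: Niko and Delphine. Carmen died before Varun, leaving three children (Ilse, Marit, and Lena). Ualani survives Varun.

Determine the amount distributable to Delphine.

Zephyr takes two-fifths of 8,050,000 = 3,220,000. The remaining 4,830,000 passes to the descendants.
The descendants' portion (4,830,000) is divided at the children's generation into 4 shares of 1,207,500. Ualani takes 1,207,500. The 3 shares of the deceased (Joris, Romilly, and Carmen) are combined into a pool of 3,622,500.
That pool (3,622,500) is divided at the grandchildren's generation equally among Jarrah, Ottilie, Niko, Delphine, Ilse, Marit, and Lena: 517,500 each.

Delphine receives 517,500.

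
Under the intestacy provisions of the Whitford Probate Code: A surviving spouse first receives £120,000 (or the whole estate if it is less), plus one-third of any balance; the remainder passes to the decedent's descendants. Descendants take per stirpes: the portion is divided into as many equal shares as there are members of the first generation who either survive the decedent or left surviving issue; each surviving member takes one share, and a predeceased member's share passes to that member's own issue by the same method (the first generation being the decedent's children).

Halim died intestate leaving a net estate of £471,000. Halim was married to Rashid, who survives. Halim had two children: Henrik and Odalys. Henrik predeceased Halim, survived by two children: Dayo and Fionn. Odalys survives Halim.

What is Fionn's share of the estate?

Fionn receives £58,500.

Rashid first takes £120,000, leaving a balance of £351,000. Rashid then takes one-third of the balance (£117,000), for a total of £237,000. The remaining £234,000 passes to the descendants.
The descendants' portion (£234,000) is divided into 2 shares of £117,000: Odalys takes £117,000; Henrik's £117,000 share passes to Henrik's issue.
Henrik's share (£117,000) is divided into 2 shares of £58,500: Dayo and Fionn each take £58,500.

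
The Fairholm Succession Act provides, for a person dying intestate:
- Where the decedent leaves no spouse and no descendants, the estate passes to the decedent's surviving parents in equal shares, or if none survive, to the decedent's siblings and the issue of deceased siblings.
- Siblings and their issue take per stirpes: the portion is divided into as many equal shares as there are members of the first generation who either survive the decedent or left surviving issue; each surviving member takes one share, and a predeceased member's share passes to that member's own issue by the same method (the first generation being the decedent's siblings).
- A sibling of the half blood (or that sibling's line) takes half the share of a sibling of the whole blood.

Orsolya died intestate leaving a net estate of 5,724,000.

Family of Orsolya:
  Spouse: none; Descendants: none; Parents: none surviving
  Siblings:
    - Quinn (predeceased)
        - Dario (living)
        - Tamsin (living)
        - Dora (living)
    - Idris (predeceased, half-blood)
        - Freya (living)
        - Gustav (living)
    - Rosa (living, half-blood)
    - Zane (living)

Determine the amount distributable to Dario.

Dario receives 636,000.

The entire 5,724,000 passes to the siblings and their issue.
Counting each half-blood sibling's line as half a unit, there are 3 units in 5,724,000, so one unit is 1,908,000. Whole-blood lines (Quinn and Zane) take 1,908,000 each; half-blood lines (Idris and Rosa) take 954,000 each.
Quinn's share (1,908,000) is divided into 3 shares of 636,000: Dario, Tamsin, and Dora each take 636,000.
Idris's share (954,000) is divided into 2 shares of 477,000: Freya and Gustav each take 477,000.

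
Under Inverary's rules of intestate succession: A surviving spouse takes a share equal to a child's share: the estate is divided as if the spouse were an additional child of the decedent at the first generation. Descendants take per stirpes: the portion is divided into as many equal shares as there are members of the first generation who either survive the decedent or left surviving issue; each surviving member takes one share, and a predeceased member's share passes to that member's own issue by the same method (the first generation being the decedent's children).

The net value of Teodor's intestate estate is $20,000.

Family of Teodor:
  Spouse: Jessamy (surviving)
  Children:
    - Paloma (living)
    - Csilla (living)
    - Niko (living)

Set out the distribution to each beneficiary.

The spouse counts as an additional share at the children's level, so there are 4 primary shares of $5,000. Jessamy takes one such share ($5,000).
The children's combined portion ($15,000) is divided into 3 shares of $5,000: Paloma, Csilla, and Niko each take $5,000.

Jessamy: $5,000; Paloma: $5,000; Csilla: $5,000; Niko: $5,000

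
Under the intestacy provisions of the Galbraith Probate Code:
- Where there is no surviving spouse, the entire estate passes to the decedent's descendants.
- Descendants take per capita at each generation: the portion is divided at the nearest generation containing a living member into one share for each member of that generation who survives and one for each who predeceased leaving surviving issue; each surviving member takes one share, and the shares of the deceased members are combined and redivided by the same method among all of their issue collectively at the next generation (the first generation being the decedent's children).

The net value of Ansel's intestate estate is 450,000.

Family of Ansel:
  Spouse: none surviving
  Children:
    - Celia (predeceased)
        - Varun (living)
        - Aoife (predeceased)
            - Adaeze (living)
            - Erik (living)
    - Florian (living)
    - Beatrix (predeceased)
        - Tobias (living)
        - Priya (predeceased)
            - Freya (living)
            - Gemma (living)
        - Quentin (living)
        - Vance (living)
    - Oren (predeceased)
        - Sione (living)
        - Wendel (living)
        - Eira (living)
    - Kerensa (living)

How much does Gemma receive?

Gemma receives 15,000.

The entire 450,000 passes to the descendants.
That amount (450,000) is divided at the children's generation into 5 shares of 90,000. Florian and Kerensa each take 90,000. The 3 shares of the deceased (Celia, Beatrix, and Oren) are combined into a pool of 270,000.
That pool (270,000) is divided at the grandchildren's generation into 9 shares of 30,000. Varun, Tobias, Quentin, Vance, Sione, Wendel, and Eira each take 30,000. The 2 shares of the deceased (Aoife and Priya) are combined into a pool of 60,000.
That pool (60,000) is divided at the great-grandchildren's generation equally among Adaeze, Erik, Freya, and Gemma: 15,000 each.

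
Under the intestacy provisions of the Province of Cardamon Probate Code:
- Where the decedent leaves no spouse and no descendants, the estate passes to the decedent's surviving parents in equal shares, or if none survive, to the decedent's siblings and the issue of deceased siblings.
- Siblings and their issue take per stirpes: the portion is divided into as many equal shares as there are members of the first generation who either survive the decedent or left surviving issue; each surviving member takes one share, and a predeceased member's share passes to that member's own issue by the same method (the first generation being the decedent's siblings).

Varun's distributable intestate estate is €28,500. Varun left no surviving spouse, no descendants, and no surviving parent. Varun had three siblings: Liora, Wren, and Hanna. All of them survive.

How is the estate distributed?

Liora: €9,500; Wren: €9,500; Hanna: €9,500

The entire €28,500 passes to the siblings and their issue.
That amount (€28,500) is divided into 3 shares of €9,500: Liora, Wren, and Hanna each take €9,500.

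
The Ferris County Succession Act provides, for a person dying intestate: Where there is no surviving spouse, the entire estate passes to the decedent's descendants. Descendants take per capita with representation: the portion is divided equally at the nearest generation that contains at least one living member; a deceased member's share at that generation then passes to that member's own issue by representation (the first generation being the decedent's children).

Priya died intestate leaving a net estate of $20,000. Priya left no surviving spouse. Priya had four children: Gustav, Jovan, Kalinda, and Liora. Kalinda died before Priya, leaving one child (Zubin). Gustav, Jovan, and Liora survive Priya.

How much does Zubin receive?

Zubin receives $5,000.

The entire $20,000 passes to the descendants.
That amount ($20,000) is divided into 4 shares of $5,000: Gustav, Jovan, and Liora each take $5,000; Kalinda's $5,000 share passes to Kalinda's issue.
Kalinda's share ($5,000) passes entirely to Zubin.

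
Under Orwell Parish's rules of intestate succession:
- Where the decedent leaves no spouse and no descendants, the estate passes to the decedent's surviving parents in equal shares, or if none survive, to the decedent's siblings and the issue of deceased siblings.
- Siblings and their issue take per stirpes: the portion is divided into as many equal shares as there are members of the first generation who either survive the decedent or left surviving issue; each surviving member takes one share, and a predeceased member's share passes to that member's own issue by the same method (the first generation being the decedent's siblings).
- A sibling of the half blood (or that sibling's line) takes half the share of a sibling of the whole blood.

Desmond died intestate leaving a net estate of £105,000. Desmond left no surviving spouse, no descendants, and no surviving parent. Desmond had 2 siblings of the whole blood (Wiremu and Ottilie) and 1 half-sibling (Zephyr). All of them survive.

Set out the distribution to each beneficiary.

Zephyr: £21,000; Wiremu: £42,000; Ottilie: £42,000

The entire £105,000 passes to the siblings and their issue.
Counting each half-blood sibling's line as half a unit, there are 5/2 units in £105,000, so one unit is £42,000. Whole-blood lines (Wiremu and Ottilie) take £42,000 each; half-blood lines (Zephyr) take £21,000 each.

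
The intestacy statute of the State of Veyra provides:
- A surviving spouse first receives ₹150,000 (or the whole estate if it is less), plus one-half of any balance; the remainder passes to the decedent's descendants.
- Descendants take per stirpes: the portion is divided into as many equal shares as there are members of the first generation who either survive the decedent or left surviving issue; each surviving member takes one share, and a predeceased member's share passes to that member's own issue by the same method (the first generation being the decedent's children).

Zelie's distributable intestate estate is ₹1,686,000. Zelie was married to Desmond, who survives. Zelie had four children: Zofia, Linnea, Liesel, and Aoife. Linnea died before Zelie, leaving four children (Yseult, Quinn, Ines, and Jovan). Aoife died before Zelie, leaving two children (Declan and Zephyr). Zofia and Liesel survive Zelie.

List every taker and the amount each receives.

Desmond: ₹918,000; Zofia: ₹192,000; Yseult: ₹48,000; Quinn: ₹48,000; Ines: ₹48,000; Jovan: ₹48,000; Liesel: ₹192,000; Declan: ₹96,000; Zephyr: ₹96,000

Desmond first takes ₹150,000, leaving a balance of ₹1,536,000. Desmond then takes one-half of the balance (₹768,000), for a total of ₹918,000. The remaining ₹768,000 passes to the descendants.
The descendants' portion (₹768,000) is divided into 4 shares of ₹192,000: Zofia and Liesel each take ₹192,000; Linnea's ₹192,000 share passes to Linnea's issue; Aoife's ₹192,000 share passes to Aoife's issue.
Linnea's share (₹192,000) is divided into 4 shares of ₹48,000: Yseult, Quinn, Ines, and Jovan each take ₹48,000.
Aoife's share (₹192,000) is divided into 2 shares of ₹96,000: Declan and Zephyr each take ₹96,000.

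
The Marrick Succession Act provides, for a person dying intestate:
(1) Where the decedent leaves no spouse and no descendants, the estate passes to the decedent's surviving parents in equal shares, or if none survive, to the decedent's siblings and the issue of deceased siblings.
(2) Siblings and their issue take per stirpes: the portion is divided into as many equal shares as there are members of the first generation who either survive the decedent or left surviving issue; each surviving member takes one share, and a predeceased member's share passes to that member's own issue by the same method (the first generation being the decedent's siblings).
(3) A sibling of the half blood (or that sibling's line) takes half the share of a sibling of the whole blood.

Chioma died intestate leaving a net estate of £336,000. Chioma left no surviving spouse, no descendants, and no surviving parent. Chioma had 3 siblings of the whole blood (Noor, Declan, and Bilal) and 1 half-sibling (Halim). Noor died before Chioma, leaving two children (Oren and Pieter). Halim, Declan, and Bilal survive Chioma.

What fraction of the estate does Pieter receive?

The entire £336,000 passes to the siblings and their issue.
Counting each half-blood sibling's line as half a unit, there are 7/2 units in £336,000, so one unit is £96,000. Whole-blood lines (Noor, Declan, and Bilal) take £96,000 each; half-blood lines (Halim) take £48,000 each.
Noor's share (£96,000) is divided into 2 shares of £48,000: Oren and Pieter each take £48,000.

Pieter receives 1/7 of the estate.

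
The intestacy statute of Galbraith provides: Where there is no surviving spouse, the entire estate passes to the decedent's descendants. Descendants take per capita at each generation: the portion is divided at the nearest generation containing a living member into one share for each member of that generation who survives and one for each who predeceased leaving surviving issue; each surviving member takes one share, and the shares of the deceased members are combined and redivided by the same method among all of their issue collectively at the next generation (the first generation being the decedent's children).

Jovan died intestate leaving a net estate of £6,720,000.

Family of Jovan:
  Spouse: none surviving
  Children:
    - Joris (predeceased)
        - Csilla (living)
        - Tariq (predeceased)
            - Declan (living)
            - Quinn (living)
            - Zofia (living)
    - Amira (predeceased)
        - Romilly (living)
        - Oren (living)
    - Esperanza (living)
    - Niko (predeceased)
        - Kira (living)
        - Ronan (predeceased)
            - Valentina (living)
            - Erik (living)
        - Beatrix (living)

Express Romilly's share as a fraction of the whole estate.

The entire £6,720,000 passes to the descendants.
That amount (£6,720,000) is divided at the children's generation into 4 shares of £1,680,000. Esperanza takes £1,680,000. The 3 shares of the deceased (Joris, Amira, and Niko) are combined into a pool of £5,040,000.
That pool (£5,040,000) is divided at the grandchildren's generation into 7 shares of £720,000. Csilla, Romilly, Oren, Kira, and Beatrix each take £720,000. The 2 shares of the deceased (Tariq and Ronan) are combined into a pool of £1,440,000.
That pool (£1,440,000) is divided at the great-grandchildren's generation equally among Declan, Quinn, Zofia, Valentina, and Erik: £288,000 each.

Romilly receives 3/28 of the estate.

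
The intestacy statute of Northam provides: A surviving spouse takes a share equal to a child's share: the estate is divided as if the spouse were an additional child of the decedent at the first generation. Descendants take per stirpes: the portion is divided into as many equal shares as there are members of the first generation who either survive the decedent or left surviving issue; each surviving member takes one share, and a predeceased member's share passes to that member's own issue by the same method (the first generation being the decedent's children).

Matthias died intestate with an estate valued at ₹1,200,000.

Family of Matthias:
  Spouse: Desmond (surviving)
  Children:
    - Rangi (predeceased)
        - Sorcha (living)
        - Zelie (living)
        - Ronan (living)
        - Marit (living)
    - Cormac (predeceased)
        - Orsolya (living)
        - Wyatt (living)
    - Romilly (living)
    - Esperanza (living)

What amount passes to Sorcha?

The spouse counts as an additional share at the children's level, so there are 5 primary shares of ₹240,000. Desmond takes one such share (₹240,000).
The children's combined portion (₹960,000) is divided into 4 shares of ₹240,000: Romilly and Esperanza each take ₹240,000; Rangi's ₹240,000 share passes to Rangi's issue; Cormac's ₹240,000 share passes to Cormac's issue.
Rangi's share (₹240,000) is divided into 4 shares of ₹60,000: Sorcha, Zelie, Ronan, and Marit each take ₹60,000.
Cormac's share (₹240,000) is divided into 2 shares of ₹120,000: Orsolya and Wyatt each take ₹120,000.

Sorcha receives ₹60,000.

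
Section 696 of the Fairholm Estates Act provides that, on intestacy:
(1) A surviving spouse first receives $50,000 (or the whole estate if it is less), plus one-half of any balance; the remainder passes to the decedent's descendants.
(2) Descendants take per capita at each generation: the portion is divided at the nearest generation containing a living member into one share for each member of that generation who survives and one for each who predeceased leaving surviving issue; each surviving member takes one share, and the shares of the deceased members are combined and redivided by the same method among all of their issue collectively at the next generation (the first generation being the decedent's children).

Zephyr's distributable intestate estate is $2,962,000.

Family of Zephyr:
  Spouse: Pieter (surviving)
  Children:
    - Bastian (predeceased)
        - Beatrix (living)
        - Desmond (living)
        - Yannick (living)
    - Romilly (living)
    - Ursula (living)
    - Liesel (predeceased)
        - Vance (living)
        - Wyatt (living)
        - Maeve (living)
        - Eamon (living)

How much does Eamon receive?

Pieter first takes $50,000, leaving a balance of $2,912,000. Pieter then takes one-half of the balance ($1,456,000), for a total of $1,506,000. The remaining $1,456,000 passes to the descendants.
The descendants' portion ($1,456,000) is divided at the children's generation into 4 shares of $364,000. Romilly and Ursula each take $364,000. The 2 shares of the deceased (Bastian and Liesel) are combined into a pool of $728,000.
That pool ($728,000) is divided at the grandchildren's generation equally among Beatrix, Desmond, Yannick, Vance, Wyatt, Maeve, and Eamon: $104,000 each.

Eamon receives $104,000.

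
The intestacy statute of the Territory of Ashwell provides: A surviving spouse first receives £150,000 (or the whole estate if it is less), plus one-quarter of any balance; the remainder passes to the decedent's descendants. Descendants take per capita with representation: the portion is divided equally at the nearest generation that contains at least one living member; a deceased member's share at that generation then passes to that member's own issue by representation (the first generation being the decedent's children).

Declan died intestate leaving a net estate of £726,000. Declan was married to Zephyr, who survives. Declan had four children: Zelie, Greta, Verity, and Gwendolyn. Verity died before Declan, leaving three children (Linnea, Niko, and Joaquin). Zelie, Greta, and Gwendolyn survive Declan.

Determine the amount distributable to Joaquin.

Zephyr first takes £150,000, leaving a balance of £576,000. Zephyr then takes one-quarter of the balance (£144,000), for a total of £294,000. The remaining £432,000 passes to the descendants.
The descendants' portion (£432,000) is divided into 4 shares of £108,000: Zelie, Greta, and Gwendolyn each take £108,000; Verity's £108,000 share passes to Verity's issue.
Verity's share (£108,000) is divided into 3 shares of £36,000: Linnea, Niko, and Joaquin each take £36,000.

Joaquin receives £36,000.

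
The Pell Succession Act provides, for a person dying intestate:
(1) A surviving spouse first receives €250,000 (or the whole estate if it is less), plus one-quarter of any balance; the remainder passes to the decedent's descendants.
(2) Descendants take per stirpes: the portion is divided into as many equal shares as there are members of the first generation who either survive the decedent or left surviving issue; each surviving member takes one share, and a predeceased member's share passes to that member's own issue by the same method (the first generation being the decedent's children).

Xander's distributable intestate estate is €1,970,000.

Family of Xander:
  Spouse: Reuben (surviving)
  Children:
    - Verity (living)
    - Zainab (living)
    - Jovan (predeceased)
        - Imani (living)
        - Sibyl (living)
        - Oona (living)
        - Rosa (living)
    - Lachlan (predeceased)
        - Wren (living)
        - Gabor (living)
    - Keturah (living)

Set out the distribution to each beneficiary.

Reuben first takes €250,000, leaving a balance of €1,720,000. Reuben then takes one-quarter of the balance (€430,000), for a total of €680,000. The remaining €1,290,000 passes to the descendants.
The descendants' portion (€1,290,000) is divided into 5 shares of €258,000: Verity, Zainab, and Keturah each take €258,000; Jovan's €258,000 share passes to Jovan's issue; Lachlan's €258,000 share passes to Lachlan's issue.
Jovan's share (€258,000) is divided into 4 shares of €64,500: Imani, Sibyl, Oona, and Rosa each take €64,500.
Lachlan's share (€258,000) is divided into 2 shares of €129,000: Wren and Gabor each take €129,000.

Reuben: €680,000; Verity: €258,000; Zainab: €258,000; Imani: €64,500; Sibyl: €64,500; Oona: €64,500; Rosa: €64,500; Wren: €129,000; Gabor: €129,000; Keturah: €258,000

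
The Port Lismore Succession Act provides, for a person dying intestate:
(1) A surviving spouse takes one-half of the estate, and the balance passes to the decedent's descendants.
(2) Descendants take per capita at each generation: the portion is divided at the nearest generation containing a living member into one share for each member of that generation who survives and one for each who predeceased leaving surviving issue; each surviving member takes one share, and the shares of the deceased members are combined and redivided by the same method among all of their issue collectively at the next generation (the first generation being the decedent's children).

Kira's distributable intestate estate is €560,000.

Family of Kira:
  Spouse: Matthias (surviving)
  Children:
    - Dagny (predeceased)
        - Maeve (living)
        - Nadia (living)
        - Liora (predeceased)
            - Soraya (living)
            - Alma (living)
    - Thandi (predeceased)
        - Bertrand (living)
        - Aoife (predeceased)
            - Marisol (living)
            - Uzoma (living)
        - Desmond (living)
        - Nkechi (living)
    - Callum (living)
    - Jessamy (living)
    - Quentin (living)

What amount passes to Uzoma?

Uzoma receives €8,000.

Matthias takes one-half of €560,000 = €280,000. The remaining €280,000 passes to the descendants.
The descendants' portion (€280,000) is divided at the children's generation into 5 shares of €56,000. Callum, Jessamy, and Quentin each take €56,000. The 2 shares of the deceased (Dagny and Thandi) are combined into a pool of €112,000.
That pool (€112,000) is divided at the grandchildren's generation into 7 shares of €16,000. Maeve, Nadia, Bertrand, Desmond, and Nkechi each take €16,000. The 2 shares of the deceased (Liora and Aoife) are combined into a pool of €32,000.
That pool (€32,000) is divided at the great-grandchildren's generation equally among Soraya, Alma, Marisol, and Uzoma: €8,000 each.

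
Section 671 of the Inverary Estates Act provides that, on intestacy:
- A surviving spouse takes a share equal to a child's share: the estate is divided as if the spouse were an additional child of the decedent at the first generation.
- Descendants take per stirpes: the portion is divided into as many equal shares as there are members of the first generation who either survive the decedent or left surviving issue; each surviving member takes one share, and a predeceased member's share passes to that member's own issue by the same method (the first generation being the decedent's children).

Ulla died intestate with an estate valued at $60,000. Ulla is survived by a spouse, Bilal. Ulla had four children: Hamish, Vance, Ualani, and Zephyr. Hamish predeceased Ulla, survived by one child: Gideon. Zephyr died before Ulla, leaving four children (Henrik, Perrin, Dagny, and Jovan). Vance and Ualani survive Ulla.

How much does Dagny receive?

Dagny receives $3,000.

The spouse counts as an additional share at the children's level, so there are 5 primary shares of $12,000. Bilal takes one such share ($12,000).
The children's combined portion ($48,000) is divided into 4 shares of $12,000: Vance and Ualani each take $12,000; Hamish's $12,000 share passes to Hamish's issue; Zephyr's $12,000 share passes to Zephyr's issue.
Hamish's share ($12,000) passes entirely to Gideon.
Zephyr's share ($12,000) is divided into 4 shares of $3,000: Henrik, Perrin, Dagny, and Jovan each take $3,000.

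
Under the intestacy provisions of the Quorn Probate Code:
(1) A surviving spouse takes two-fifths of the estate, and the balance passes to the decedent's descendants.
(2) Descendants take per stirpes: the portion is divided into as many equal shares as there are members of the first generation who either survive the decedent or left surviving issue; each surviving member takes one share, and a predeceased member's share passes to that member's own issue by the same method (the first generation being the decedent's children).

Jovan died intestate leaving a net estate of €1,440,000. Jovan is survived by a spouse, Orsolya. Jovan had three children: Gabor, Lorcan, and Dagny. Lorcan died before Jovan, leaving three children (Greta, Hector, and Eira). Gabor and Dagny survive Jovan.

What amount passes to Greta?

Orsolya takes two-fifths of €1,440,000 = €576,000. The remaining €864,000 passes to the descendants.
The descendants' portion (€864,000) is divided into 3 shares of €288,000: Gabor and Dagny each take €288,000; Lorcan's €288,000 share passes to Lorcan's issue.
Lorcan's share (€288,000) is divided into 3 shares of €96,000: Greta, Hector, and Eira each take €96,000.

Greta receives €96,000.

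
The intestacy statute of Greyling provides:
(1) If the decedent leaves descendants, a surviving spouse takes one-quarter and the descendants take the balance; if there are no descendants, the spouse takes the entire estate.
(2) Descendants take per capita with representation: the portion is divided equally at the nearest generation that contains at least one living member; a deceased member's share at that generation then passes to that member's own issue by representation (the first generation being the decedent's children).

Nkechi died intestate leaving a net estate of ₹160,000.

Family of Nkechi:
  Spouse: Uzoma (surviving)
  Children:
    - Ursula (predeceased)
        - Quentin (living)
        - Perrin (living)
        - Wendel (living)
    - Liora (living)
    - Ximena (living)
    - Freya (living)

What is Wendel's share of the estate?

Uzoma takes one-quarter of ₹160,000 = ₹40,000. The remaining ₹120,000 passes to the descendants.
The descendants' portion (₹120,000) is divided into 4 shares of ₹30,000: Liora, Ximena, and Freya each take ₹30,000; Ursula's ₹30,000 share passes to Ursula's issue.
Ursula's share (₹30,000) is divided into 3 shares of ₹10,000: Quentin, Perrin, and Wendel each take ₹10,000.

Wendel receives ₹10,000.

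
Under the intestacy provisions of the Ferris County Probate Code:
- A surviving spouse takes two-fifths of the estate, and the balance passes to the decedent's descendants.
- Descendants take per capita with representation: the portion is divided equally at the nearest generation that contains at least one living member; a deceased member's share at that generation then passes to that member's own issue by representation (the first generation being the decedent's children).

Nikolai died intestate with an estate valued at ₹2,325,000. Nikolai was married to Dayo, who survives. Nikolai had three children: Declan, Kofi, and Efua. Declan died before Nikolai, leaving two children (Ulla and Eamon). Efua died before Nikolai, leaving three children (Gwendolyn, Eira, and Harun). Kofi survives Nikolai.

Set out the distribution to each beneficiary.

Dayo takes two-fifths of ₹2,325,000 = ₹930,000. The remaining ₹1,395,000 passes to the descendants.
The descendants' portion (₹1,395,000) is divided into 3 shares of ₹465,000: Kofi takes ₹465,000; Declan's ₹465,000 share passes to Declan's issue; Efua's ₹465,000 share passes to Efua's issue.
Declan's share (₹465,000) is divided into 2 shares of ₹232,500: Ulla and Eamon each take ₹232,500.
Efua's share (₹465,000) is divided into 3 shares of ₹155,000: Gwendolyn, Eira, and Harun each take ₹155,000.

Dayo: ₹930,000; Ulla: ₹232,500; Eamon: ₹232,500; Kofi: ₹465,000; Gwendolyn: ₹155,000; Eira: ₹155,000; Harun: ₹155,000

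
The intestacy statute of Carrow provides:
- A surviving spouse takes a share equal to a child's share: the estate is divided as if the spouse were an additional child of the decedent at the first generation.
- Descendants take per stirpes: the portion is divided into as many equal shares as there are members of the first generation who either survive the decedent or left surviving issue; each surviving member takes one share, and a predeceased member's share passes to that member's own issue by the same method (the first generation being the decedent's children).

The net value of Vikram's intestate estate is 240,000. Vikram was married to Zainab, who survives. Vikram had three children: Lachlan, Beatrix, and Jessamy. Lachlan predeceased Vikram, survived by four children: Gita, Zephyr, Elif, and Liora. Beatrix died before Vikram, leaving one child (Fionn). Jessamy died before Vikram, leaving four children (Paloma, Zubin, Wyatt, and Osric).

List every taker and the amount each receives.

The spouse counts as an additional share at the children's level, so there are 4 primary shares of 60,000. Zainab takes one such share (60,000).
The children's combined portion (180,000) is divided into 3 shares of 60,000: Lachlan's 60,000 share passes to Lachlan's issue; Beatrix's 60,000 share passes to Beatrix's issue; Jessamy's 60,000 share passes to Jessamy's issue.
Lachlan's share (60,000) is divided into 4 shares of 15,000: Gita, Zephyr, Elif, and Liora each take 15,000.
Beatrix's share (60,000) passes entirely to Fionn.
Jessamy's share (60,000) is divided into 4 shares of 15,000: Paloma, Zubin, Wyatt, and Osric each take 15,000.

Zainab: 60,000; Gita: 15,000; Zephyr: 15,000; Elif: 15,000; Liora: 15,000; Fionn: 60,000; Paloma: 15,000; Zubin: 15,000; Wyatt: 15,000; Osric: 15,000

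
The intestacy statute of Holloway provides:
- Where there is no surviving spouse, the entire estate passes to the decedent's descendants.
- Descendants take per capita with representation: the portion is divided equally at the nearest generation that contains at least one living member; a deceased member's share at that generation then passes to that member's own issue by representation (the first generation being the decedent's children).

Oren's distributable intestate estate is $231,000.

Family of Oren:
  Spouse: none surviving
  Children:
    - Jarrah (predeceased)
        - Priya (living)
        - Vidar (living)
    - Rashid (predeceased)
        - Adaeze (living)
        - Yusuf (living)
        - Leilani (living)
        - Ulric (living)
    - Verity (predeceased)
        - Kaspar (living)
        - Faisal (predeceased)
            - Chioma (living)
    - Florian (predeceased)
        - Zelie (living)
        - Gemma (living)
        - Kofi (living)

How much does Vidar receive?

Vidar receives $21,000.

The entire $231,000 passes to the descendants.
No child survives, so the initial division is made at the grandchildren's generation.
That amount ($231,000) is divided into 11 shares of $21,000: Priya, Vidar, Adaeze, Yusuf, Leilani, Ulric, Kaspar, Zelie, Gemma, and Kofi each take $21,000; Faisal's $21,000 share passes to Faisal's issue.
Faisal's share ($21,000) passes entirely to Chioma.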